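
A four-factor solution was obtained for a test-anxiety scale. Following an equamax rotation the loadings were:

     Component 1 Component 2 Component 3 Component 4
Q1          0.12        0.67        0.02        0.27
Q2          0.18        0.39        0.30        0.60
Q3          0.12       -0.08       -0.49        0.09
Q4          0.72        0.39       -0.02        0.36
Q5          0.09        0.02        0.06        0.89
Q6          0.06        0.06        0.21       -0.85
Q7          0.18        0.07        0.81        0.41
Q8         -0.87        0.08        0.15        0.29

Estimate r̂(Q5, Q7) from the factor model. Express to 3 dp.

r̂ = Σ λ_i·λ_j across factors = (0.09)(0.18) + (0.02)(0.07) + (0.06)(0.81) + (0.89)(0.41)
  = +0.0162 +0.0014 +0.0486 +0.3649 = 0.4311

0.431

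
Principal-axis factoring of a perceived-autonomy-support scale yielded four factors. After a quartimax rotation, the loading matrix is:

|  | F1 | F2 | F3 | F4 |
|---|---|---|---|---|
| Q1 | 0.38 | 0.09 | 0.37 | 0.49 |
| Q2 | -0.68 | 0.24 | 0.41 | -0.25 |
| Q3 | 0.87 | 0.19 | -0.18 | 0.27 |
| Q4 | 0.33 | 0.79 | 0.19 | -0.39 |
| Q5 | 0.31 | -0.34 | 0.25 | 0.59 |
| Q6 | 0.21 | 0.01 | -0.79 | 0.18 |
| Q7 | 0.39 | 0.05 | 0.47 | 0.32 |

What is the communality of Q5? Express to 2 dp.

0.62

h² = 0.31² + (-0.34)² + 0.25² + 0.59² = 0.0961 + 0.1156 + 0.0625 + 0.3481 = 0.6223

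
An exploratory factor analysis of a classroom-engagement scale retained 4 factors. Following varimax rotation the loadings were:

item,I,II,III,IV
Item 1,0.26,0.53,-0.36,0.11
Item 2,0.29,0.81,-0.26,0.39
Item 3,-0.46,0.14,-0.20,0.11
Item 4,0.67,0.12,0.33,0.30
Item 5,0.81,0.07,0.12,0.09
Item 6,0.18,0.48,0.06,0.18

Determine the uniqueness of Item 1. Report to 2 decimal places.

0.51

h² = 0.26² + 0.53² + (-0.36)² + 0.11² = 0.0676 + 0.2809 + 0.1296 + 0.0121 = 0.4902
Uniqueness u² = 1 − h² = 1 − 0.4902 = 0.5098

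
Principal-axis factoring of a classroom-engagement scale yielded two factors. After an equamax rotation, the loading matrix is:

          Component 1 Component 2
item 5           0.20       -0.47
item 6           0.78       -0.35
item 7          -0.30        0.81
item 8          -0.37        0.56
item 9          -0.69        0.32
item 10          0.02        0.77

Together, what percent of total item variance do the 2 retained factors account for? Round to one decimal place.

Communalities: 0.2609, 0.7309, 0.7461, 0.4505, 0.5785, 0.5933; Σh² = 3.3602.
Total variance with 6 standardized items is 6, so the solution explains 3.3602/6 = 0.5600 = 56.00%.

56.0%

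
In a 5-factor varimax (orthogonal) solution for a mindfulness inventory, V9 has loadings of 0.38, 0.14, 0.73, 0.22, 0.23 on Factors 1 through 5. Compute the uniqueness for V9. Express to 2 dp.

h² = 0.38² + 0.14² + 0.73² + 0.22² + 0.23² = 0.1444 + 0.0196 + 0.5329 + 0.0484 + 0.0529 = 0.7982
Uniqueness u² = 1 − h² = 1 − 0.7982 = 0.2018

0.20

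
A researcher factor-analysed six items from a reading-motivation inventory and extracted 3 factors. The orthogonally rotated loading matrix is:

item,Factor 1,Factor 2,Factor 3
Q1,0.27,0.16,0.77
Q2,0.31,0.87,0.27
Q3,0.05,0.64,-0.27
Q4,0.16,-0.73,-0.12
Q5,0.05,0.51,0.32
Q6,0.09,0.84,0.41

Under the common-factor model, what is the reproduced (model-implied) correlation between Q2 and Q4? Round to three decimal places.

r̂ = Σ λ_i·λ_j across factors = (0.31)(0.16) + (0.87)(-0.73) + (0.27)(-0.12)
  = +0.0496 -0.6351 -0.0324 = -0.6179

-0.618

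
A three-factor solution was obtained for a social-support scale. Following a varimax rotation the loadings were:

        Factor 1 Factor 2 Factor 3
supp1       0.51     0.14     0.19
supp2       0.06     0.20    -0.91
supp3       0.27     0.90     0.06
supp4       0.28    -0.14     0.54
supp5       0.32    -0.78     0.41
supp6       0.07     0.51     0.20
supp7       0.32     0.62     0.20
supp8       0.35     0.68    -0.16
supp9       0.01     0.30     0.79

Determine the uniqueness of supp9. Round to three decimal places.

h² = 0.01² + 0.30² + 0.79² = 0.0001 + 0.0900 + 0.6241 = 0.7142
Uniqueness u² = 1 − h² = 1 − 0.7142 = 0.2858

0.286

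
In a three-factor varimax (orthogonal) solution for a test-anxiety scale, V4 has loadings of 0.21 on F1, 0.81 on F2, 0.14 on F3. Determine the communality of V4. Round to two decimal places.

0.72

h² = 0.21² + 0.81² + 0.14² = 0.0441 + 0.6561 + 0.0196 = 0.7198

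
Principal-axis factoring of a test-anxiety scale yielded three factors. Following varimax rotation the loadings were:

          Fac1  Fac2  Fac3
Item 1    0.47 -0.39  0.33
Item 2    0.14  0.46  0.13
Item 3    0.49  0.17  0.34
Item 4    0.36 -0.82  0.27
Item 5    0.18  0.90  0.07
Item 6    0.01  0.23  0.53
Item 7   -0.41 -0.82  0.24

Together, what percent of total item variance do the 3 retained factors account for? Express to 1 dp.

58.1%

Communalities: 0.4819, 0.2481, 0.3846, 0.8749, 0.8473, 0.3339, 0.8981; Σh² = 4.0688.
Total variance with 7 standardized items is 7, so the solution explains 4.0688/7 = 0.5813 = 58.13%.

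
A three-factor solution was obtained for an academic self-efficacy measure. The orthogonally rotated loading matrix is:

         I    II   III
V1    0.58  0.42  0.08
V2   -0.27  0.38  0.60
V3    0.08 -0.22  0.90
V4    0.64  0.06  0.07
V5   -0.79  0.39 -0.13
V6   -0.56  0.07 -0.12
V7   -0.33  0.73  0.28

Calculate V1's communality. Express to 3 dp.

0.519

h² = 0.58² + 0.42² + 0.08² = 0.3364 + 0.1764 + 0.0064 = 0.5192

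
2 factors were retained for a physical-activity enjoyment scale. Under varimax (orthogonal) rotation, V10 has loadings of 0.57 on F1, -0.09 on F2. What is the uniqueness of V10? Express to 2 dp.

0.67

h² = 0.57² + (-0.09)² = 0.3249 + 0.0081 = 0.3330
Uniqueness u² = 1 − h² = 1 − 0.3330 = 0.6670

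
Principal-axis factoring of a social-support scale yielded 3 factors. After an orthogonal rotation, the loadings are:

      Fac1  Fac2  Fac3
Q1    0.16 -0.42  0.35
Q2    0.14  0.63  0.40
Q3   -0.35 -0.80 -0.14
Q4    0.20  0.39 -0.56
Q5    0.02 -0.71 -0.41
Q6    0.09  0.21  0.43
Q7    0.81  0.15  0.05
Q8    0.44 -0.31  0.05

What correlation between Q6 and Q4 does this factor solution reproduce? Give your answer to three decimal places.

r̂ = Σ λ_i·λ_j across factors = (0.09)(0.20) + (0.21)(0.39) + (0.43)(-0.56)
  = +0.0180 +0.0819 -0.2408 = -0.1409

-0.141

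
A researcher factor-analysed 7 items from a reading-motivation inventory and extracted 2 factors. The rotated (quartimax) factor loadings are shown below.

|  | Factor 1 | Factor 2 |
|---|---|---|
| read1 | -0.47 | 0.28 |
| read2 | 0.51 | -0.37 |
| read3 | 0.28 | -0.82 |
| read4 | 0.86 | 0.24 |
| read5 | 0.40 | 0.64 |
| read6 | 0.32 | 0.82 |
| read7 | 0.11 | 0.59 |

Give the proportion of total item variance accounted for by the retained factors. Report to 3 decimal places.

0.564

SS loadings by factor: 1.5735, 2.3754; total = 3.9489.
Total variance with 7 standardized items is 7, so the solution explains 3.9489/7 = 0.5641.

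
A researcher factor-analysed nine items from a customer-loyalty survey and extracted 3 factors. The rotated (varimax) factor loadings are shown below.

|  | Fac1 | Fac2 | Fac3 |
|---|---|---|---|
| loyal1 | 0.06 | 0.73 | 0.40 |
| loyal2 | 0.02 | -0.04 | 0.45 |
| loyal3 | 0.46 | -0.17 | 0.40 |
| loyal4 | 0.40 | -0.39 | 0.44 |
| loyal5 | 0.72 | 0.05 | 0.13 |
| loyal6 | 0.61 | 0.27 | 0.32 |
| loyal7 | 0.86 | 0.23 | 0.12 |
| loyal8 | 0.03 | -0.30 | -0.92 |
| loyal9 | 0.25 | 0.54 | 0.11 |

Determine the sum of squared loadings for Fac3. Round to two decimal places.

1.71

SS loadings for Fac3 = 0.40² + 0.45² + 0.40² + 0.44² + 0.13² + 0.32² + 0.12² + (-0.92)² + 0.11² = 0.1600 + 0.2025 + 0.1600 + 0.1936 + 0.0169 + 0.1024 + 0.0144 + 0.8464 + 0.0121 = 1.7083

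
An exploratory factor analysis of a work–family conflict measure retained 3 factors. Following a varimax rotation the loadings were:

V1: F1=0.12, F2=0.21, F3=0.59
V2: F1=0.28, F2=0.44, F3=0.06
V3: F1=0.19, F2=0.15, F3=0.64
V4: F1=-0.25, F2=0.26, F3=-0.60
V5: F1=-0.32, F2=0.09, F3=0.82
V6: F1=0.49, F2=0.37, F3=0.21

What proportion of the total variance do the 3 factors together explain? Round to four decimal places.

0.4741

Communalities: 0.4066, 0.2756, 0.4682, 0.4901, 0.7829, 0.4211; Σh² = 2.8445.
Total variance with 6 standardized items is 6, so the solution explains 2.8445/6 = 0.4741.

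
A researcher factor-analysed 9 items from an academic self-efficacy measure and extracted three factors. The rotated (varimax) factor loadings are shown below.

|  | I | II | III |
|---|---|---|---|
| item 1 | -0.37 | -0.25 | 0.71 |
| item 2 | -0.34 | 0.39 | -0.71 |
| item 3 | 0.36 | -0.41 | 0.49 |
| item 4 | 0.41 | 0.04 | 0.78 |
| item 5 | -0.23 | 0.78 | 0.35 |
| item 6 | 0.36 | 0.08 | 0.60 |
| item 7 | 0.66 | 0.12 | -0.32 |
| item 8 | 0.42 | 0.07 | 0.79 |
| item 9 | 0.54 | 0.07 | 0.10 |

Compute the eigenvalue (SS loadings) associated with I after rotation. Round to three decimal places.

SS loadings for I = (-0.37)² + (-0.34)² + 0.36² + 0.41² + (-0.23)² + 0.36² + 0.66² + 0.42² + 0.54² = 0.1369 + 0.1156 + 0.1296 + 0.1681 + 0.0529 + 0.1296 + 0.4356 + 0.1764 + 0.2916 = 1.6363

1.636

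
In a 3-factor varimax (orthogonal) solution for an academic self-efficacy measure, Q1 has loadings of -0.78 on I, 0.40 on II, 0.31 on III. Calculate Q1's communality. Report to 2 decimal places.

0.86

h² = (-0.78)² + 0.40² + 0.31² = 0.6084 + 0.1600 + 0.0961 = 0.8645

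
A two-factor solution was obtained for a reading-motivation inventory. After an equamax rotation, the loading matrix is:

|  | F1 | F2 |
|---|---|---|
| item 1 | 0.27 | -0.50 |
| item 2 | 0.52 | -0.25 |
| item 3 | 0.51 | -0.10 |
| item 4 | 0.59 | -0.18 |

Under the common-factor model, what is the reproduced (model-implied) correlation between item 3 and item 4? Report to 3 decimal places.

r̂ = Σ λ_i·λ_j across factors = (0.51)(0.59) + (-0.10)(-0.18)
  = +0.3009 +0.0180 = 0.3189

0.319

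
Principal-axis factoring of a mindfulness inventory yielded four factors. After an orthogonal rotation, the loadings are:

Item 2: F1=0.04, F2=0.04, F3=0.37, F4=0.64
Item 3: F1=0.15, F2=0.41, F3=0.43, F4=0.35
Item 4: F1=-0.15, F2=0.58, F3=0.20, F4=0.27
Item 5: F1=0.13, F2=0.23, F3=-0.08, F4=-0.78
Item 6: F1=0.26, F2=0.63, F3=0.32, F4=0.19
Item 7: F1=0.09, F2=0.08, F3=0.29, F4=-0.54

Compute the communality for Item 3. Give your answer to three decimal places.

0.498

h² = 0.15² + 0.41² + 0.43² + 0.35² = 0.0225 + 0.1681 + 0.1849 + 0.1225 = 0.4980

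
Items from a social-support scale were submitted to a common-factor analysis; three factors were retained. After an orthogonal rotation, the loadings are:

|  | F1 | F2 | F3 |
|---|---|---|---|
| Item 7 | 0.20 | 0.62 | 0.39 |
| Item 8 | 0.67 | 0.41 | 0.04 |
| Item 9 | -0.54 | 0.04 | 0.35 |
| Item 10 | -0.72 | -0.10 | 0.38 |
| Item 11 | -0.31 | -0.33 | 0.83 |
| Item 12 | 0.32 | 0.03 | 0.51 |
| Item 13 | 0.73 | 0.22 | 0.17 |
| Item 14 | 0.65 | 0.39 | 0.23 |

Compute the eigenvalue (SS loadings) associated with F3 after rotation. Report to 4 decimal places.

1.4514

SS loadings for F3 = 0.39² + 0.04² + 0.35² + 0.38² + 0.83² + 0.51² + 0.17² + 0.23² = 0.1521 + 0.0016 + 0.1225 + 0.1444 + 0.6889 + 0.2601 + 0.0289 + 0.0529 = 1.4514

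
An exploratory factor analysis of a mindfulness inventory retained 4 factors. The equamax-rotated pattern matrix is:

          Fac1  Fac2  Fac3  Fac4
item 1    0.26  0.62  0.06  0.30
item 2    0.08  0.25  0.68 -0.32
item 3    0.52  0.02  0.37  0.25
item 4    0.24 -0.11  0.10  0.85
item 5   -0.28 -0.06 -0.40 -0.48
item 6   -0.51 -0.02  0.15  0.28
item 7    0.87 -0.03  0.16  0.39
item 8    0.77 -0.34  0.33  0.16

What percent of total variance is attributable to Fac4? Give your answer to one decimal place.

SS loadings for Fac4 = 0.30² + (-0.32)² + 0.25² + 0.85² + (-0.48)² + 0.28² + 0.39² + 0.16² = 1.4639
With 8 standardized items, total variance = 8. Proportion = 1.4639/8 = 0.1830 → 18.30%.

18.3%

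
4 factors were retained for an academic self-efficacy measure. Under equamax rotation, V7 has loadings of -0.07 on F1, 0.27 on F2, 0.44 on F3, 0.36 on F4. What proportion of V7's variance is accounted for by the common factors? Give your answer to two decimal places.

0.40

h² = (-0.07)² + 0.27² + 0.44² + 0.36² = 0.0049 + 0.0729 + 0.1936 + 0.1296 = 0.4010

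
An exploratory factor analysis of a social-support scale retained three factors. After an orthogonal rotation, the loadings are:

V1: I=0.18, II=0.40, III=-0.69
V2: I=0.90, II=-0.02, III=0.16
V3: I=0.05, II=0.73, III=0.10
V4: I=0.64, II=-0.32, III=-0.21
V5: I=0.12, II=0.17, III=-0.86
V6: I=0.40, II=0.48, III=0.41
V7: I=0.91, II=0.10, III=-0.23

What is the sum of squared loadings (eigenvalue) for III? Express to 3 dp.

SS loadings for III = (-0.69)² + 0.16² + 0.10² + (-0.21)² + (-0.86)² + 0.41² + (-0.23)² = 0.4761 + 0.0256 + 0.0100 + 0.0441 + 0.7396 + 0.1681 + 0.0529 = 1.5164

1.516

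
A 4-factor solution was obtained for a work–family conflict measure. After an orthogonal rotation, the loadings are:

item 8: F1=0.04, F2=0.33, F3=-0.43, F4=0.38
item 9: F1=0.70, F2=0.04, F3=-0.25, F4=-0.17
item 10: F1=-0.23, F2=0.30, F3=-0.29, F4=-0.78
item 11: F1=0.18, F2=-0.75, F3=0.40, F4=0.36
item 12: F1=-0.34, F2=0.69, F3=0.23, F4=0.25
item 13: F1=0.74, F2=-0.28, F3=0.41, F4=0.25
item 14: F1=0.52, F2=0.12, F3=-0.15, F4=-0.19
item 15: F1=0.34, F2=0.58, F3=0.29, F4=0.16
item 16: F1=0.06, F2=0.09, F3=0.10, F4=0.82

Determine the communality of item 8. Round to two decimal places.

h² = 0.04² + 0.33² + (-0.43)² + 0.38² = 0.0016 + 0.1089 + 0.1849 + 0.1444 = 0.4398

0.44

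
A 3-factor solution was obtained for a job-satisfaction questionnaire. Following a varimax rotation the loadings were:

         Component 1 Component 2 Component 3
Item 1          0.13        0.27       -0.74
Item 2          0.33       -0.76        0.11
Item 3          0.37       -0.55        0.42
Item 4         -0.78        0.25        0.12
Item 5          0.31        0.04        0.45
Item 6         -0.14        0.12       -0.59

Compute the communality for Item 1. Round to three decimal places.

0.637

h² = 0.13² + 0.27² + (-0.74)² = 0.0169 + 0.0729 + 0.5476 = 0.6374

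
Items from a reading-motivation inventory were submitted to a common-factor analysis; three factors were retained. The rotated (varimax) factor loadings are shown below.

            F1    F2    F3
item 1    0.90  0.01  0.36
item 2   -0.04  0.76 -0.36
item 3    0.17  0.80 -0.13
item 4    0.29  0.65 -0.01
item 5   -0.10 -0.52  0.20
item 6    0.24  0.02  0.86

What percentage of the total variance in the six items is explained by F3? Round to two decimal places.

SS loadings for F3 = 0.36² + (-0.36)² + (-0.13)² + (-0.01)² + 0.20² + 0.86² = 1.0558
With 6 standardized items, total variance = 6. Proportion = 1.0558/6 = 0.1760 → 17.60%.

17.60%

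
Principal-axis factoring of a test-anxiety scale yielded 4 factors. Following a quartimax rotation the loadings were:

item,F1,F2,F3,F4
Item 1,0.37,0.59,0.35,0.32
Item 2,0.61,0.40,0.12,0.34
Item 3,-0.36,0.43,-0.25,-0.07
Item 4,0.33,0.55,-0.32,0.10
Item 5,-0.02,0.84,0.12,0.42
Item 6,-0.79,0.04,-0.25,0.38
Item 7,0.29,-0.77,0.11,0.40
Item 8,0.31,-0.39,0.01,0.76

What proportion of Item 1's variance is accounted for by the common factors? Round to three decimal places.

0.710

h² = 0.37² + 0.59² + 0.35² + 0.32² = 0.1369 + 0.3481 + 0.1225 + 0.1024 = 0.7099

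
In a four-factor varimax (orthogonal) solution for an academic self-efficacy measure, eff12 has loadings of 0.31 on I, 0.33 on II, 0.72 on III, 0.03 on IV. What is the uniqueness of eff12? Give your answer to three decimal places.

0.276

h² = 0.31² + 0.33² + 0.72² + 0.03² = 0.0961 + 0.1089 + 0.5184 + 0.0009 = 0.7243
Uniqueness u² = 1 − h² = 1 − 0.7243 = 0.2757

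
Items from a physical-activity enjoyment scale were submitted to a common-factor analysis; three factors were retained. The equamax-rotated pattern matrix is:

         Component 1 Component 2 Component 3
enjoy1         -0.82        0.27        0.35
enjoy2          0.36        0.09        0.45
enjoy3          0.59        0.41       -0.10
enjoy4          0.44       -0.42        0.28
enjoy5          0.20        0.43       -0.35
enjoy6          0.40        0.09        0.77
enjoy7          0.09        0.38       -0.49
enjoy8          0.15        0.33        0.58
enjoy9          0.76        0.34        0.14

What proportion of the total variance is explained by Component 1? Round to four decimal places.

SS loadings for Component 1 = (-0.82)² + 0.36² + 0.59² + 0.44² + 0.20² + 0.40² + 0.09² + 0.15² + 0.76² = 2.1519
Proportion of variance = 2.1519 / 9 = 0.2391.

0.2391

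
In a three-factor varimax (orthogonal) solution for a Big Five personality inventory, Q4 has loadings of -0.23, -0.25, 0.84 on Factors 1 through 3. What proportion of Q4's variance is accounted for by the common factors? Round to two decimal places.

h² = (-0.23)² + (-0.25)² + 0.84² = 0.0529 + 0.0625 + 0.7056 = 0.8210

0.82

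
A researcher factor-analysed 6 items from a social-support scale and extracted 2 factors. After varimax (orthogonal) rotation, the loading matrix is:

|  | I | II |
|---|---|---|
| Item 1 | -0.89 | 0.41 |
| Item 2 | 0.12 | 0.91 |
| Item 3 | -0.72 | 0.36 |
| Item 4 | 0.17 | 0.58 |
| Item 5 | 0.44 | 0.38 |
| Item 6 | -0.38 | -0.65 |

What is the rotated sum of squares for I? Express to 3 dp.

1.692

SS loadings for I = (-0.89)² + 0.12² + (-0.72)² + 0.17² + 0.44² + (-0.38)² = 0.7921 + 0.0144 + 0.5184 + 0.0289 + 0.1936 + 0.1444 = 1.6918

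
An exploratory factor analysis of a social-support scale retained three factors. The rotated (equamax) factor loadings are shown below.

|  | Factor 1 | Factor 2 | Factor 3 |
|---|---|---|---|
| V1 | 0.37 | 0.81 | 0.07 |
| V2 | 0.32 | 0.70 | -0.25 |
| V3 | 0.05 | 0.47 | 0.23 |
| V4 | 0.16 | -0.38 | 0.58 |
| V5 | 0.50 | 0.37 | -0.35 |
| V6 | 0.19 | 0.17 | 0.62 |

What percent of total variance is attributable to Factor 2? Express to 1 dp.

28.0%

SS loadings for Factor 2 = 0.81² + 0.70² + 0.47² + (-0.38)² + 0.37² + 0.17² = 1.6772
With 6 standardized items, total variance = 6. Proportion = 1.6772/6 = 0.2795 → 27.95%.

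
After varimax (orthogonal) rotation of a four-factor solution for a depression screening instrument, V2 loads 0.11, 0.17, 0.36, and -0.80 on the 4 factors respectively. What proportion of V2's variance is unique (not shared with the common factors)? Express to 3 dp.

0.189

h² = 0.11² + 0.17² + 0.36² + (-0.80)² = 0.0121 + 0.0289 + 0.1296 + 0.6400 = 0.8106
Uniqueness u² = 1 − h² = 1 − 0.8106 = 0.1894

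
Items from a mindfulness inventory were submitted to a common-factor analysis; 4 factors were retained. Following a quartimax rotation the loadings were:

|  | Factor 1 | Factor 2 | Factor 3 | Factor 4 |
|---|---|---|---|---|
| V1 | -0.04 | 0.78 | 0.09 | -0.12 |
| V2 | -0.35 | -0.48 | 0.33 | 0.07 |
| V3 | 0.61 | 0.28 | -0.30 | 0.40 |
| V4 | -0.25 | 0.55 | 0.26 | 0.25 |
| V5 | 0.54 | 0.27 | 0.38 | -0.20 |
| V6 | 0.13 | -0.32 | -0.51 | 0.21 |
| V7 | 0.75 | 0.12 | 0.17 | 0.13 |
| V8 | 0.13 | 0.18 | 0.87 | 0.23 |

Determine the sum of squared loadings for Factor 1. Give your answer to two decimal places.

1.45

SS loadings for Factor 1 = (-0.04)² + (-0.35)² + 0.61² + (-0.25)² + 0.54² + 0.13² + 0.75² + 0.13² = 0.0016 + 0.1225 + 0.3721 + 0.0625 + 0.2916 + 0.0169 + 0.5625 + 0.0169 = 1.4466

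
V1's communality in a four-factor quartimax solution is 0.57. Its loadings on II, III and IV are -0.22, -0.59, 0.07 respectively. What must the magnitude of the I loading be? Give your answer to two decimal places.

Under orthogonal rotation h² = Σλ², so λ_I² = h² − (0.4014) = 0.57 − 0.4014 = 0.1686.
|λ| = √0.1686 = 0.4106.

0.41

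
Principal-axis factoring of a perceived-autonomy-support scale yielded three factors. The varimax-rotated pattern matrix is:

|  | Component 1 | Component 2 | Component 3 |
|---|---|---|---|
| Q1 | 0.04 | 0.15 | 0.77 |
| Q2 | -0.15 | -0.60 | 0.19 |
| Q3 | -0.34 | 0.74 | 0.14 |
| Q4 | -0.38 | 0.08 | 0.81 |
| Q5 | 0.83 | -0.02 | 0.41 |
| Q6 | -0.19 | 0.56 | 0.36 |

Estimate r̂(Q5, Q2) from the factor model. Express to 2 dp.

r̂ = Σ λ_i·λ_j across factors = (0.83)(-0.15) + (-0.02)(-0.60) + (0.41)(0.19)
  = -0.1245 +0.0120 +0.0779 = -0.0346

-0.03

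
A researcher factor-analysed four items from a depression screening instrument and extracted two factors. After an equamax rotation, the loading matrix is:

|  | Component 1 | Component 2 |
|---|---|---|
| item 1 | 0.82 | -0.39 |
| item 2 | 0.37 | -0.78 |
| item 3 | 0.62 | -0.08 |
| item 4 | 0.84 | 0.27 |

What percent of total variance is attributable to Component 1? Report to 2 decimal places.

47.48%

SS loadings for Component 1 = 0.82² + 0.37² + 0.62² + 0.84² = 1.8993
With 4 standardized items, total variance = 4. Proportion = 1.8993/4 = 0.4748 → 47.48%.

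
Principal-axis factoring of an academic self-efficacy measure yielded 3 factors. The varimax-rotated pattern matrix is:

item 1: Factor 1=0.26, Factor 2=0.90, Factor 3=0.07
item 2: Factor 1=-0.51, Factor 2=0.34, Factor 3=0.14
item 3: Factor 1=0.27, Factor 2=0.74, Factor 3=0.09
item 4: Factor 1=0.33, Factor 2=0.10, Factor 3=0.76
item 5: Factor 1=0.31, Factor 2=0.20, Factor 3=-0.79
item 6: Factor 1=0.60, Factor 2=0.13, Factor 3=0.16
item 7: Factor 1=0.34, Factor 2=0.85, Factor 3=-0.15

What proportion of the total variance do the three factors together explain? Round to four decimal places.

0.6609

Communalities: 0.8825, 0.3953, 0.6286, 0.6965, 0.7602, 0.4025, 0.8606; Σh² = 4.6262.
Total variance with 7 standardized items is 7, so the solution explains 4.6262/7 = 0.6609.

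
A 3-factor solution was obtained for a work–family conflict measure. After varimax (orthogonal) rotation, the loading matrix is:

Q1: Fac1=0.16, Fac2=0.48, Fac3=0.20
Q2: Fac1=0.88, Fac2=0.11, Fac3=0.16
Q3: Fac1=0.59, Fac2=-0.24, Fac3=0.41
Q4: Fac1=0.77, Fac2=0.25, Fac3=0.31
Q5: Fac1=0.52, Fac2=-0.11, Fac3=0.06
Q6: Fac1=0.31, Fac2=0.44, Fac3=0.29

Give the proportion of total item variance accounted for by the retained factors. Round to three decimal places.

Communalities: 0.2960, 0.8121, 0.5738, 0.7515, 0.2861, 0.3738; Σh² = 3.0933.
Total variance with 6 standardized items is 6, so the solution explains 3.0933/6 = 0.5155.

0.516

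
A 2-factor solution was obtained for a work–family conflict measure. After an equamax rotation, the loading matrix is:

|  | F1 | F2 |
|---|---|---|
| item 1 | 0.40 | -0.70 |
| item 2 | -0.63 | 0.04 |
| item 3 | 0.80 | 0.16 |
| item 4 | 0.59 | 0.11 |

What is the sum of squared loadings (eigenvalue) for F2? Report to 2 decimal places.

0.53

SS loadings for F2 = (-0.70)² + 0.04² + 0.16² + 0.11² = 0.4900 + 0.0016 + 0.0256 + 0.0121 = 0.5293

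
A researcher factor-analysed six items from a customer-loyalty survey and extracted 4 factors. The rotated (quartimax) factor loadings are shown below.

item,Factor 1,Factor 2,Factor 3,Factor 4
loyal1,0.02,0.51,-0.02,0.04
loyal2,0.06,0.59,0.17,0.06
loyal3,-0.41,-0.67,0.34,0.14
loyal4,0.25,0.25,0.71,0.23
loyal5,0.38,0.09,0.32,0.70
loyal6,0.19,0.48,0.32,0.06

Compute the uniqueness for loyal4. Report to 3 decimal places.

h² = 0.25² + 0.25² + 0.71² + 0.23² = 0.0625 + 0.0625 + 0.5041 + 0.0529 = 0.6820
Uniqueness u² = 1 − h² = 1 − 0.6820 = 0.3180

0.318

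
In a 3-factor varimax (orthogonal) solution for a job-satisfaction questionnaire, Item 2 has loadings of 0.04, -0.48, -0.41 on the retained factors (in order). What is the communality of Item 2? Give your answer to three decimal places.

0.400

h² = 0.04² + (-0.48)² + (-0.41)² = 0.0016 + 0.2304 + 0.1681 = 0.4001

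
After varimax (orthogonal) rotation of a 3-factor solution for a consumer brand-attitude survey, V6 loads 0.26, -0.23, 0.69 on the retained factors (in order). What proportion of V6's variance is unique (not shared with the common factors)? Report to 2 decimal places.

h² = 0.26² + (-0.23)² + 0.69² = 0.0676 + 0.0529 + 0.4761 = 0.5966
Uniqueness u² = 1 − h² = 1 − 0.5966 = 0.4034

0.40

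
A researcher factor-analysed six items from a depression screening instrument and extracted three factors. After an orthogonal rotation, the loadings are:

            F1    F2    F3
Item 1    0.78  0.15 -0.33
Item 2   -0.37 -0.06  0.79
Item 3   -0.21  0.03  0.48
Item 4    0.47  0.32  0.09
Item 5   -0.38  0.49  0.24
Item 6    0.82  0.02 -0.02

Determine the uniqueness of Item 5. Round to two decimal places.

0.56

h² = (-0.38)² + 0.49² + 0.24² = 0.1444 + 0.2401 + 0.0576 = 0.4421
Uniqueness u² = 1 − h² = 1 − 0.4421 = 0.5579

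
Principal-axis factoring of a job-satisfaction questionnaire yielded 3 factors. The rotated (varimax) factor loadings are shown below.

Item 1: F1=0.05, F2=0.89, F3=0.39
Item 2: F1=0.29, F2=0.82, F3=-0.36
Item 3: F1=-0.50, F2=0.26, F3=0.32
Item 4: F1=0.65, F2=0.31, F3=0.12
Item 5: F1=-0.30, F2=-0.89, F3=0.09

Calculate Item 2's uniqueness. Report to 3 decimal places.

h² = 0.29² + 0.82² + (-0.36)² = 0.0841 + 0.6724 + 0.1296 = 0.8861
Uniqueness u² = 1 − h² = 1 − 0.8861 = 0.1139

0.114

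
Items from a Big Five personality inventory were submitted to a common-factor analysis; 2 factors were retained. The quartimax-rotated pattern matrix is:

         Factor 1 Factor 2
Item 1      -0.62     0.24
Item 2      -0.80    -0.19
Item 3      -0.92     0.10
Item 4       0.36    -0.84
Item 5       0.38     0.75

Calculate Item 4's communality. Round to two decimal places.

h² = 0.36² + (-0.84)² = 0.1296 + 0.7056 = 0.8352

0.84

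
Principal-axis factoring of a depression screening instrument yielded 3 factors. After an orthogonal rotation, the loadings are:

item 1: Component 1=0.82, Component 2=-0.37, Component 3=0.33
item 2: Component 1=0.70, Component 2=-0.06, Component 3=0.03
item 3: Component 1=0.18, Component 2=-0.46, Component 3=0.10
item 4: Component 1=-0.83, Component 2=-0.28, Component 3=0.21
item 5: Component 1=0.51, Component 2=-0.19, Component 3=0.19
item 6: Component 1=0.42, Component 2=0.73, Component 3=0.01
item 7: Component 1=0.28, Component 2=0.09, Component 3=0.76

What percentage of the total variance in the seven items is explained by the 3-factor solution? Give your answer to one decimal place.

59.8%

Communalities: 0.9182, 0.4945, 0.2540, 0.8114, 0.3323, 0.7094, 0.6641; Σh² = 4.1839.
Total variance with 7 standardized items is 7, so the solution explains 4.1839/7 = 0.5977 = 59.77%.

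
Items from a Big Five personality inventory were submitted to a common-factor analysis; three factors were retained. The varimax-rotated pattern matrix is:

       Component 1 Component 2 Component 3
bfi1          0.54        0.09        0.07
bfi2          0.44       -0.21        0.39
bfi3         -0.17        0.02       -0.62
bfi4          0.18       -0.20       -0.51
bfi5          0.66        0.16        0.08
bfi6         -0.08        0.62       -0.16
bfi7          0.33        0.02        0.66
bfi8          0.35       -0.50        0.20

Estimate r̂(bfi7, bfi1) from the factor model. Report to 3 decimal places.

r̂ = Σ λ_i·λ_j across factors = (0.33)(0.54) + (0.02)(0.09) + (0.66)(0.07)
  = +0.1782 +0.0018 +0.0462 = 0.2262

0.226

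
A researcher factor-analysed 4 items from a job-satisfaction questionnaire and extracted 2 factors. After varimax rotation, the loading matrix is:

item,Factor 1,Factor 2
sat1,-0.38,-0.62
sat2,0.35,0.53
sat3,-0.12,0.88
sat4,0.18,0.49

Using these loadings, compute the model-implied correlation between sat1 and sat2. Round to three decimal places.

-0.462

r̂ = Σ λ_i·λ_j across factors = (-0.38)(0.35) + (-0.62)(0.53)
  = -0.1330 -0.3286 = -0.4616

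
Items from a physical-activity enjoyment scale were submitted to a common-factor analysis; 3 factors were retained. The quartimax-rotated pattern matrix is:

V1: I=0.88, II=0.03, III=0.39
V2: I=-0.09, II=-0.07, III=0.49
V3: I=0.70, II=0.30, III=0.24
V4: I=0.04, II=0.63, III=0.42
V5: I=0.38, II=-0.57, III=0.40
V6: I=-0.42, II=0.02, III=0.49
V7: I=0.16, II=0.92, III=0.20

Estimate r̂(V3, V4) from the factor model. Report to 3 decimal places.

0.318

r̂ = Σ λ_i·λ_j across factors = (0.70)(0.04) + (0.30)(0.63) + (0.24)(0.42)
  = +0.0280 +0.1890 +0.1008 = 0.3178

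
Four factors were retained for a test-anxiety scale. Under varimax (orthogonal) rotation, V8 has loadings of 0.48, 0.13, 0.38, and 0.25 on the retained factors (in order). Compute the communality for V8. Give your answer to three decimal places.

h² = 0.48² + 0.13² + 0.38² + 0.25² = 0.2304 + 0.0169 + 0.1444 + 0.0625 = 0.4542

0.454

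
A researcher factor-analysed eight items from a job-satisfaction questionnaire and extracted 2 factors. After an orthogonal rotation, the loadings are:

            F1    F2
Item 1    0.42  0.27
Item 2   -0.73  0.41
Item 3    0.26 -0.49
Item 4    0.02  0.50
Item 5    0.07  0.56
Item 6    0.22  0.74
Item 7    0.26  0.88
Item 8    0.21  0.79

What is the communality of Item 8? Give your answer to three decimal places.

h² = 0.21² + 0.79² = 0.0441 + 0.6241 = 0.6682

0.668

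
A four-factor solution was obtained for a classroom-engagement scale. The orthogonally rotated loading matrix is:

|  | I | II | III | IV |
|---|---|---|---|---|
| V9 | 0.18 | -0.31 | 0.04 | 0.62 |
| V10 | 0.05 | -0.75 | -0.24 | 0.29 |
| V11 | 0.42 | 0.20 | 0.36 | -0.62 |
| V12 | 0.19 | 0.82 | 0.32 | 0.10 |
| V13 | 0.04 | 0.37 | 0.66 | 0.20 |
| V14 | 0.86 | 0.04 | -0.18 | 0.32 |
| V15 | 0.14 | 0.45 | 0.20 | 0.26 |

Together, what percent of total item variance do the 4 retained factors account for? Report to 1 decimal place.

SS loadings by factor: 1.0082, 1.7120, 0.7992, 1.0729; total = 4.5923.
Total variance with 7 standardized items is 7, so the solution explains 4.5923/7 = 0.6560 = 65.60%.

65.6%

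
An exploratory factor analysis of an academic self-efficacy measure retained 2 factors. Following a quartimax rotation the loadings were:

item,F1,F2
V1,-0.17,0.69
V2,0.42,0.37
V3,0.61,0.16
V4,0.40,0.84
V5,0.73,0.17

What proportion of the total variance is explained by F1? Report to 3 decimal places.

SS loadings for F1 = (-0.17)² + 0.42² + 0.61² + 0.40² + 0.73² = 1.2703
Proportion of variance = 1.2703 / 5 = 0.2541.

0.254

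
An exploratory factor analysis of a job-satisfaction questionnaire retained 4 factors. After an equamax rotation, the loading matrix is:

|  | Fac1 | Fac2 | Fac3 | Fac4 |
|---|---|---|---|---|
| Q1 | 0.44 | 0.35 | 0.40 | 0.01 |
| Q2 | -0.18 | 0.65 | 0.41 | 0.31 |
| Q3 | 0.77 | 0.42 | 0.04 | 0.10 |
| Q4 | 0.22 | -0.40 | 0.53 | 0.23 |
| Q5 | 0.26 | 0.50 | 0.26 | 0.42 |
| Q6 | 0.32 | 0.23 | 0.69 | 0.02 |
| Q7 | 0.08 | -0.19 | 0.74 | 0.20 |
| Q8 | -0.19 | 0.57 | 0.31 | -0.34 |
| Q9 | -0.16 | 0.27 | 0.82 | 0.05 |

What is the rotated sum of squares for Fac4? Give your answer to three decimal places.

0.494

SS loadings for Fac4 = 0.01² + 0.31² + 0.10² + 0.23² + 0.42² + 0.02² + 0.20² + (-0.34)² + 0.05² = 0.0001 + 0.0961 + 0.0100 + 0.0529 + 0.1764 + 0.0004 + 0.0400 + 0.1156 + 0.0025 = 0.4940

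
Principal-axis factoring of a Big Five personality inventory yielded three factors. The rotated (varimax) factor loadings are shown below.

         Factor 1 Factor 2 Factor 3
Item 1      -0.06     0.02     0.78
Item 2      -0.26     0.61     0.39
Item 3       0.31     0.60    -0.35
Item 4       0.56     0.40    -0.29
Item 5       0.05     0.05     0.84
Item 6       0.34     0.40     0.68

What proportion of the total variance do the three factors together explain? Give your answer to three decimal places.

0.632

Communalities: 0.6124, 0.5918, 0.5786, 0.5577, 0.7106, 0.7380; Σh² = 3.7891.
Total variance with 6 standardized items is 6, so the solution explains 3.7891/6 = 0.6315.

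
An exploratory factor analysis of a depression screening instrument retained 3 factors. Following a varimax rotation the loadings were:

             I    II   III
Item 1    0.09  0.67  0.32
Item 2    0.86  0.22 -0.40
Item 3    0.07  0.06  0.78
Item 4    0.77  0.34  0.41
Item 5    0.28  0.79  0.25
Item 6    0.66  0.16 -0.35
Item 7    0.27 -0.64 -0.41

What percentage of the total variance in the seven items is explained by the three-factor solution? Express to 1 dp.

SS loadings by factor: 1.9324, 1.6758, 1.3920; total = 5.0002.
Total variance with 7 standardized items is 7, so the solution explains 5.0002/7 = 0.7143 = 71.43%.

71.4%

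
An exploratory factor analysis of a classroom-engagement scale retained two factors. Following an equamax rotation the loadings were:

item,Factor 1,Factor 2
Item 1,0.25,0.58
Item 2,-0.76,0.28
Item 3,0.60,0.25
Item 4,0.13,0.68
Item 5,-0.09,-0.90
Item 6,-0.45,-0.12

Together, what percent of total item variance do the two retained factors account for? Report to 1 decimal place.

49.9%

Communalities: 0.3989, 0.6560, 0.4225, 0.4793, 0.8181, 0.2169; Σh² = 2.9917.
Total variance with 6 standardized items is 6, so the solution explains 2.9917/6 = 0.4986 = 49.86%.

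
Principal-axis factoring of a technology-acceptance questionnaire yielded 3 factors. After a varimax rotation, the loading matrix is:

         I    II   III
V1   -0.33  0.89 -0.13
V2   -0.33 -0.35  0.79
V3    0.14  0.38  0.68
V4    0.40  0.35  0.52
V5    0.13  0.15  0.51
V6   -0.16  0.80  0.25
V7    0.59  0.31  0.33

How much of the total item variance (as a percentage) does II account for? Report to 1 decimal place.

27.7%

SS loadings for II = 0.89² + (-0.35)² + 0.38² + 0.35² + 0.15² + 0.80² + 0.31² = 1.9401
With 7 standardized items, total variance = 7. Proportion = 1.9401/7 = 0.2772 → 27.72%.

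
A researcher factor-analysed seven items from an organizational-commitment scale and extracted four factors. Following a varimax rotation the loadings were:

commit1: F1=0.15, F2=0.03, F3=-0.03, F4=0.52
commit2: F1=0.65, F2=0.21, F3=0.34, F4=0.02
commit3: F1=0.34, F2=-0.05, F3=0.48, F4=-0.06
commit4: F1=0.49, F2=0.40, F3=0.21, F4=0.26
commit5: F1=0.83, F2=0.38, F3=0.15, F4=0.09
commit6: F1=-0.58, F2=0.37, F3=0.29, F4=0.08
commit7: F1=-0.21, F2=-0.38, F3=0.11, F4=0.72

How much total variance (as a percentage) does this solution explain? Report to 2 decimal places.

SS loadings by factor: 1.8701, 0.6332, 0.5097, 0.8749; total = 3.8879.
Total variance with 7 standardized items is 7, so the solution explains 3.8879/7 = 0.5554 = 55.54%.

55.54%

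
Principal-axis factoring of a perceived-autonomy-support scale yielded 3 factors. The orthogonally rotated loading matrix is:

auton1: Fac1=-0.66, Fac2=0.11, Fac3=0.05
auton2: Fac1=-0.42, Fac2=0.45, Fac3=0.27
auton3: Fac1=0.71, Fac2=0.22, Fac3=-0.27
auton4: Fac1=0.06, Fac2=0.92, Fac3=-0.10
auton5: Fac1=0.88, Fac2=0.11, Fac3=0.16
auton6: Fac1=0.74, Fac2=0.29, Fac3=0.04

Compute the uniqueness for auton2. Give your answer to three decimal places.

0.548

h² = (-0.42)² + 0.45² + 0.27² = 0.1764 + 0.2025 + 0.0729 = 0.4518
Uniqueness u² = 1 − h² = 1 − 0.4518 = 0.5482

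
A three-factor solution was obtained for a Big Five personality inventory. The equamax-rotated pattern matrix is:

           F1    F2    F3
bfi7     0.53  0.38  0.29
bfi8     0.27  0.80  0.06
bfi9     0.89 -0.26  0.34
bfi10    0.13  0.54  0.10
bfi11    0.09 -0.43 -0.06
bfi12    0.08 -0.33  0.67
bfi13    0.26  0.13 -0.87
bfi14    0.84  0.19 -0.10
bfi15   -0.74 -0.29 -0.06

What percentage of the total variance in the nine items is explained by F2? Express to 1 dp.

SS loadings for F2 = 0.38² + 0.80² + (-0.26)² + 0.54² + (-0.43)² + (-0.33)² + 0.13² + 0.19² + (-0.29)² = 1.5745
With 9 standardized items, total variance = 9. Proportion = 1.5745/9 = 0.1749 → 17.49%.

17.5%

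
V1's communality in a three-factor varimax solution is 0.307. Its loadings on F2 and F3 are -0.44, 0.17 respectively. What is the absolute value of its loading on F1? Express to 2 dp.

0.29

Under orthogonal rotation h² = Σλ², so λ_F1² = h² − (0.2225) = 0.307 − 0.2225 = 0.0845.
|λ| = √0.0845 = 0.2907.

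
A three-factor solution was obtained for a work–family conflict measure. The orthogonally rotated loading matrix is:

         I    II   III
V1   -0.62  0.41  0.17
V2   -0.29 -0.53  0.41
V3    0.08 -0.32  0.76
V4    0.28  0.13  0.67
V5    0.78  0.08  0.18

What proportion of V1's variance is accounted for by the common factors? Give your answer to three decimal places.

h² = (-0.62)² + 0.41² + 0.17² = 0.3844 + 0.1681 + 0.0289 = 0.5814

0.581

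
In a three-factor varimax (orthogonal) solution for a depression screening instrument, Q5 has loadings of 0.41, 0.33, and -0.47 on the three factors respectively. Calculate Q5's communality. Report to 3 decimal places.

0.498

h² = 0.41² + 0.33² + (-0.47)² = 0.1681 + 0.1089 + 0.2209 = 0.4979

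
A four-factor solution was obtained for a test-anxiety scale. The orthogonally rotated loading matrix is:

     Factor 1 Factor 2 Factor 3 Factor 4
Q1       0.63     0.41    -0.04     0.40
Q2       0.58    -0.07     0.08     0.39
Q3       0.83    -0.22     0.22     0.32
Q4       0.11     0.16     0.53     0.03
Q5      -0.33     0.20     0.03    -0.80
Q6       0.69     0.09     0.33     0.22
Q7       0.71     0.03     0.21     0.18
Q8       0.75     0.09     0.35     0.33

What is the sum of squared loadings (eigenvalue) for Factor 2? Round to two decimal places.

0.30

SS loadings for Factor 2 = 0.41² + (-0.07)² + (-0.22)² + 0.16² + 0.20² + 0.09² + 0.03² + 0.09² = 0.1681 + 0.0049 + 0.0484 + 0.0256 + 0.0400 + 0.0081 + 0.0009 + 0.0081 = 0.3041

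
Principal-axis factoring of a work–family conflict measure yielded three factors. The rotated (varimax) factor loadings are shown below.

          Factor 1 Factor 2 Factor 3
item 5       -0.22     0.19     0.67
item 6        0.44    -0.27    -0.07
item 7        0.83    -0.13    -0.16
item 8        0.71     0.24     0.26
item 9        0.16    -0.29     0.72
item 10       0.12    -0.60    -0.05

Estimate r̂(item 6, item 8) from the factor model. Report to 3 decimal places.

r̂ = Σ λ_i·λ_j across factors = (0.44)(0.71) + (-0.27)(0.24) + (-0.07)(0.26)
  = +0.3124 -0.0648 -0.0182 = 0.2294

0.229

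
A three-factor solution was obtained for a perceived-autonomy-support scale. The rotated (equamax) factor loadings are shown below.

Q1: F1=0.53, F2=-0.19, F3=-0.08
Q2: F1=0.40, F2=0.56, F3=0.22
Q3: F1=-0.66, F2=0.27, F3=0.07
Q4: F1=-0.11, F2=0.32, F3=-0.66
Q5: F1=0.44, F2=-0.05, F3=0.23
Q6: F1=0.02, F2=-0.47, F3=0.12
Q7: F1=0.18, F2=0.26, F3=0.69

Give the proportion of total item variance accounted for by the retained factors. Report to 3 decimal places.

SS loadings by factor: 1.1150, 0.8160, 1.0387; total = 2.9697.
Total variance with 7 standardized items is 7, so the solution explains 2.9697/7 = 0.4242.

0.424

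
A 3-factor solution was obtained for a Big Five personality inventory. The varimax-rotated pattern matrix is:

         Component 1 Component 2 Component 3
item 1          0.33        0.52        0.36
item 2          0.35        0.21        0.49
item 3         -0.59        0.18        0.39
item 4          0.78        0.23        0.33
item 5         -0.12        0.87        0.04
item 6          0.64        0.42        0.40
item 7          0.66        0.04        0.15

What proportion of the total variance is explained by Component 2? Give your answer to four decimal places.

0.1907

SS loadings for Component 2 = 0.52² + 0.21² + 0.18² + 0.23² + 0.87² + 0.42² + 0.04² = 1.3347
Proportion of variance = 1.3347 / 7 = 0.1907.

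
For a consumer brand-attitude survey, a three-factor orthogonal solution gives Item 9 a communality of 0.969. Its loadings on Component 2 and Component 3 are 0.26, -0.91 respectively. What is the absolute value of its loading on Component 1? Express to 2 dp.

0.27

Under orthogonal rotation h² = Σλ², so λ_Component 1² = h² − (0.8957) = 0.969 − 0.8957 = 0.0733.
|λ| = √0.0733 = 0.2707.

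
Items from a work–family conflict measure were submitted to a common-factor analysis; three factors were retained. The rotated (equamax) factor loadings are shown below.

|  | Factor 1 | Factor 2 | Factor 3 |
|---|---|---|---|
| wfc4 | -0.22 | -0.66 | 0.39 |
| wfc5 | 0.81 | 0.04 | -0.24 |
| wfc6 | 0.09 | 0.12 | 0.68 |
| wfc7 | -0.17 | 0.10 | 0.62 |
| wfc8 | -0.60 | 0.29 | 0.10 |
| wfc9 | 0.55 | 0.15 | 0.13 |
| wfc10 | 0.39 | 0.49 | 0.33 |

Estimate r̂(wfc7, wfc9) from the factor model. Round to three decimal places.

r̂ = Σ λ_i·λ_j across factors = (-0.17)(0.55) + (0.10)(0.15) + (0.62)(0.13)
  = -0.0935 +0.0150 +0.0806 = 0.0021

0.002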